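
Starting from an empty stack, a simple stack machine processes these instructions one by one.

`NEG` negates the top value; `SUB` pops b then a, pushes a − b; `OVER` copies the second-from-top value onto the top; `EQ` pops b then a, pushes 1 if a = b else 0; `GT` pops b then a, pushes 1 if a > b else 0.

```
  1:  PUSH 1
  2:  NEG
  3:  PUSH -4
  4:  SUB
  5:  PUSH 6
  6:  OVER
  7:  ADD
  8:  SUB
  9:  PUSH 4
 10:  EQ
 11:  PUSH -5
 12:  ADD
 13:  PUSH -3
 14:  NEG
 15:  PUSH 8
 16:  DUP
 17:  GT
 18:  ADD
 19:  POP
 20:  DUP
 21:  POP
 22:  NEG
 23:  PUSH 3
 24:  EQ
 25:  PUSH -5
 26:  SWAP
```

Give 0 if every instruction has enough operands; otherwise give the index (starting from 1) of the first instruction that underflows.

PUSH 1   1
NEG      -1
PUSH -4  -1 -4
SUB      3
PUSH 6   3 6
OVER     3 6 3
ADD      3 9
SUB      -6
PUSH 4   -6 4
EQ       0
PUSH -5  0 -5
ADD      -5
PUSH -3  -5 -3
NEG      -5 3
PUSH 8   -5 3 8
DUP      -5 3 8 8
GT       -5 3 0
ADD      -5 3
POP      -5
DUP      -5 -5
POP      -5
NEG      5
PUSH 3   5 3
EQ       0
PUSH -5  0 -5
SWAP     -5 0

0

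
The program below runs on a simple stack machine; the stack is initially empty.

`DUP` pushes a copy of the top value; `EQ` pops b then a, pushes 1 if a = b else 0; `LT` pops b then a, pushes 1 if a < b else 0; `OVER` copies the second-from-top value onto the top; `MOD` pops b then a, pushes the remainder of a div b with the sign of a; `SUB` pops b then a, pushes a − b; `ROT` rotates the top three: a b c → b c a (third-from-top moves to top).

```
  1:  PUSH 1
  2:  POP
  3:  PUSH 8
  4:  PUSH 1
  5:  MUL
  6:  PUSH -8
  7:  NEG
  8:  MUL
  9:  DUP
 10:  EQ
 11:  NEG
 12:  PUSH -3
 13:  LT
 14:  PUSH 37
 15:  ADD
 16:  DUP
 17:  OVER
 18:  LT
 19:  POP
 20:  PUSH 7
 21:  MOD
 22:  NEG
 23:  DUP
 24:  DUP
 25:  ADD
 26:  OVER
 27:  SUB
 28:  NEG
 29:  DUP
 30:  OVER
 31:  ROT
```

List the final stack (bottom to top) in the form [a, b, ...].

PUSH 1   1
POP      (empty)
PUSH 8   8
PUSH 1   8 1
MUL      8
PUSH -8  8 -8
NEG      8 8
MUL      64
DUP      64 64
EQ       1
NEG      -1
PUSH -3  -1 -3
LT       0
PUSH 37  0 37
ADD      37
DUP      37 37
OVER     37 37 37
LT       37 0
POP      37
PUSH 7   37 7
MOD      2
NEG      -2
DUP      -2 -2
DUP      -2 -2 -2
ADD      -2 -4
OVER     -2 -4 -2
SUB      -2 -2
NEG      -2 2
DUP      -2 2 2
OVER     -2 2 2 2
ROT      -2 2 2 2

[-2, 2, 2, 2]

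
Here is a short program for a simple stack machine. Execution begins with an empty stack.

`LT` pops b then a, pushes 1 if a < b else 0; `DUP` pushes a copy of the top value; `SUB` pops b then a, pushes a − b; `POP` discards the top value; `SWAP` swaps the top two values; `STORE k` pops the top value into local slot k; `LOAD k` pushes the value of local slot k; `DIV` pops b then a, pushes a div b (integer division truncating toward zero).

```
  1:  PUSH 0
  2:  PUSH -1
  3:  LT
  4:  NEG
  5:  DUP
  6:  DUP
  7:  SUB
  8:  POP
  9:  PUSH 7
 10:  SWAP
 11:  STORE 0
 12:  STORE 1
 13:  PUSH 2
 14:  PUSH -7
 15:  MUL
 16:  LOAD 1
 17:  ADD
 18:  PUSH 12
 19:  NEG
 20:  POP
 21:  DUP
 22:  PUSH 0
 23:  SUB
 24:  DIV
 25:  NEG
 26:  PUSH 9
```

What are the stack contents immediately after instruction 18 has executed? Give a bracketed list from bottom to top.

[-7, 12]

PUSH 0   [0]
PUSH -1  [0, -1]
LT       [0]
NEG      [0]
DUP      [0, 0]
DUP      [0, 0, 0]
SUB      [0, 0]
POP      [0]
PUSH 7   [0, 7]
SWAP     [7, 0]
STORE 0  [7]
STORE 1  []
PUSH 2   [2]
PUSH -7  [2, -7]
MUL      [-14]
LOAD 1   [-14, 7]
ADD      [-7]
PUSH 12  [-7, 12]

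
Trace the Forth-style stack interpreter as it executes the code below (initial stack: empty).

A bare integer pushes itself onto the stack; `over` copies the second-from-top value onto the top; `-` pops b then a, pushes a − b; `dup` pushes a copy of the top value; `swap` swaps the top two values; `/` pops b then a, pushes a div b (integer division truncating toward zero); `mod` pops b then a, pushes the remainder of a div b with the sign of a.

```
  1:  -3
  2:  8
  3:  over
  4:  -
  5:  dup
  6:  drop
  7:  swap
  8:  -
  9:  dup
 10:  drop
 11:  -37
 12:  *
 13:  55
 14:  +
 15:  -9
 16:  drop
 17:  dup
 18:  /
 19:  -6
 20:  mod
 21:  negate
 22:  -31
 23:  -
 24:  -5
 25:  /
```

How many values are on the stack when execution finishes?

1

-3     → [-3]
8      → [-3, 8]
over   → [-3, 8, -3]
-      → [-3, 11]
dup    → [-3, 11, 11]
drop   → [-3, 11]
swap   → [11, -3]
-      → [14]
dup    → [14, 14]
drop   → [14]
-37    → [14, -37]
*      → [-518]
55     → [-518, 55]
+      → [-463]
-9     → [-463, -9]
drop   → [-463]
dup    → [-463, -463]
/      → [1]
-6     → [1, -6]
mod    → [1]
negate → [-1]
-31    → [-1, -31]
-      → [30]
-5     → [30, -5]
/      → [-6]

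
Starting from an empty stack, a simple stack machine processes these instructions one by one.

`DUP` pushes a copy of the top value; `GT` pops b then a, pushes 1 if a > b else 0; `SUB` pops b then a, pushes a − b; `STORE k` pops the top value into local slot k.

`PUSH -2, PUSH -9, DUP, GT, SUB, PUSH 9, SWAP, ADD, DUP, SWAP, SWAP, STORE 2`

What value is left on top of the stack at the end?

PUSH -2 → [-2]
PUSH -9 → [-2, -9]
DUP     → [-2, -9, -9]
GT      → [-2, 0]
SUB     → [-2]
PUSH 9  → [-2, 9]
SWAP    → [9, -2]
ADD     → [7]
DUP     → [7, 7]
SWAP    → [7, 7]
SWAP    → [7, 7]
STORE 2 → [7]

7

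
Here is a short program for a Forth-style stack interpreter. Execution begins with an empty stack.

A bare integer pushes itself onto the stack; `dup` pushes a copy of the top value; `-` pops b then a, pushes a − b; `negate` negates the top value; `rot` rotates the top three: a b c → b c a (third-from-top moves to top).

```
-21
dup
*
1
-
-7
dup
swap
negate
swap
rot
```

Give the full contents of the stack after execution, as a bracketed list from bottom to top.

[7, -7, 440]

-21    : [-21]
dup    : [-21, -21]
*      : [441]
1      : [441, 1]
-      : [440]
-7     : [440, -7]
dup    : [440, -7, -7]
swap   : [440, -7, -7]
negate : [440, -7, 7]
swap   : [440, 7, -7]
rot    : [7, -7, 440]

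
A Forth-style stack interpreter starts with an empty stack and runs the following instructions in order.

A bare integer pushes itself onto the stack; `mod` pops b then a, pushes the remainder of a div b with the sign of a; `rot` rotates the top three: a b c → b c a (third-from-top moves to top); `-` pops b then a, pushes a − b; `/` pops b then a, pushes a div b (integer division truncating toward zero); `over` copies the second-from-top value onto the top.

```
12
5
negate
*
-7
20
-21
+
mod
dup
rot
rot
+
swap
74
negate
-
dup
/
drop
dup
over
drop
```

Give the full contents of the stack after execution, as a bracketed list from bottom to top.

[-60, -60]

12     → [12]
5      → [12, 5]
negate → [12, -5]
*      → [-60]
-7     → [-60, -7]
20     → [-60, -7, 20]
-21    → [-60, -7, 20, -21]
+      → [-60, -7, -1]
mod    → [-60, 0]
dup    → [-60, 0, 0]
rot    → [0, 0, -60]
rot    → [0, -60, 0]
+      → [0, -60]
swap   → [-60, 0]
74     → [-60, 0, 74]
negate → [-60, 0, -74]
-      → [-60, 74]
dup    → [-60, 74, 74]
/      → [-60, 1]
drop   → [-60]
dup    → [-60, -60]
over   → [-60, -60, -60]
drop   → [-60, -60]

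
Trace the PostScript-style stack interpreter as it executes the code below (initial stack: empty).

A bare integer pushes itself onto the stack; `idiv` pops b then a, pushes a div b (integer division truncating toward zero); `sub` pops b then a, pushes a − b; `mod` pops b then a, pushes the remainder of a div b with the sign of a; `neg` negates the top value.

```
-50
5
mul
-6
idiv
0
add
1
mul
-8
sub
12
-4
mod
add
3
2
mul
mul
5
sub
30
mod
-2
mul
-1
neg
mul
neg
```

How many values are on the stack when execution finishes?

-50  → [-50]
5    → [-50, 5]
mul  → [-250]
-6   → [-250, -6]
idiv → [41]
0    → [41, 0]
add  → [41]
1    → [41, 1]
mul  → [41]
-8   → [41, -8]
sub  → [49]
12   → [49, 12]
-4   → [49, 12, -4]
mod  → [49, 0]
add  → [49]
3    → [49, 3]
2    → [49, 3, 2]
mul  → [49, 6]
mul  → [294]
5    → [294, 5]
sub  → [289]
30   → [289, 30]
mod  → [19]
-2   → [19, -2]
mul  → [-38]
-1   → [-38, -1]
neg  → [-38, 1]
mul  → [-38]
neg  → [38]

1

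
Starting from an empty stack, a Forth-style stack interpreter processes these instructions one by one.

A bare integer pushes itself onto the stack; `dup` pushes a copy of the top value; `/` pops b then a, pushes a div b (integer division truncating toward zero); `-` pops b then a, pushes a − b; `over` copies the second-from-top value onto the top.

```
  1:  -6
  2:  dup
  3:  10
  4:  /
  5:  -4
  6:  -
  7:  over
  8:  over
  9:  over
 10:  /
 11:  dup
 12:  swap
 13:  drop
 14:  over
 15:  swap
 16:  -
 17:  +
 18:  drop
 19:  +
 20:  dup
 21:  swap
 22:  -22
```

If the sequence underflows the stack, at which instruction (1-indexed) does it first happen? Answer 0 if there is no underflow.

0

-6    -6
dup   -6 -6
10    -6 -6 10
/     -6 0
-4    -6 0 -4
-     -6 4
over  -6 4 -6
over  -6 4 -6 4
over  -6 4 -6 4 -6
/     -6 4 -6 0
dup   -6 4 -6 0 0
swap  -6 4 -6 0 0
drop  -6 4 -6 0
over  -6 4 -6 0 -6
swap  -6 4 -6 -6 0
-     -6 4 -6 -6
+     -6 4 -12
drop  -6 4
+     -2
dup   -2 -2
swap  -2 -2
-22   -2 -2 -22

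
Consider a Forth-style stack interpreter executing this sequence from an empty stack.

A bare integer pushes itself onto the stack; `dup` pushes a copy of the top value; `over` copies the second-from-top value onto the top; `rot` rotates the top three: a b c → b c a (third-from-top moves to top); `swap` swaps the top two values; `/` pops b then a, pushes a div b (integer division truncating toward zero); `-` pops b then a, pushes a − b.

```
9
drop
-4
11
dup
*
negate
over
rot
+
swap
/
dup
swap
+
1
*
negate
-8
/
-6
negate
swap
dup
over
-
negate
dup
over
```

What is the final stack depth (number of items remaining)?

9      : 9
drop   : (empty)
-4     : -4
11     : -4 11
dup    : -4 11 11
*      : -4 121
negate : -4 -121
over   : -4 -121 -4
rot    : -121 -4 -4
+      : -121 -8
swap   : -8 -121
/      : 0
dup    : 0 0
swap   : 0 0
+      : 0
1      : 0 1
*      : 0
negate : 0
-8     : 0 -8
/      : 0
-6     : 0 -6
negate : 0 6
swap   : 6 0
dup    : 6 0 0
over   : 6 0 0 0
-      : 6 0 0
negate : 6 0 0
dup    : 6 0 0 0
over   : 6 0 0 0 0

5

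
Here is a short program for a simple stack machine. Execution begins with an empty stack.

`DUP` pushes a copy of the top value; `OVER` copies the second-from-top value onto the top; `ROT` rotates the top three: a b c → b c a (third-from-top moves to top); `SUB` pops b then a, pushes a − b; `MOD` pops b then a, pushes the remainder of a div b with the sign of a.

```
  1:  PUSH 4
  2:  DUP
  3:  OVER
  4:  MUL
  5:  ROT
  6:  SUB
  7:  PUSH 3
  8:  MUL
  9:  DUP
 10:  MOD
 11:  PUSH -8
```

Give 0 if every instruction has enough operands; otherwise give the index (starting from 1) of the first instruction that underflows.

PUSH 4  [4]
DUP     [4, 4]
OVER    [4, 4, 4]
MUL     [4, 16]
ROT  — needs 3 operands, stack has 2 → underflow

5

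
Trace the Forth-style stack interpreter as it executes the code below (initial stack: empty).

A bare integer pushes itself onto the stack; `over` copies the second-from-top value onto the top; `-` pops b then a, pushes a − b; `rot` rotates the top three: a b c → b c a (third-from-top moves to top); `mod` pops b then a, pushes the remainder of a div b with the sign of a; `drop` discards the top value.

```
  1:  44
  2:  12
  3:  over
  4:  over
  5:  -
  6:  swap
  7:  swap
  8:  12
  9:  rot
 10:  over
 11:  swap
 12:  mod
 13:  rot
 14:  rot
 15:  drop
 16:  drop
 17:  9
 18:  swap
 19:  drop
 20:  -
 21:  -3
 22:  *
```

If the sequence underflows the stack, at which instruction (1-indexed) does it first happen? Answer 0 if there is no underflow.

44    [44]
12    [44, 12]
over  [44, 12, 44]
over  [44, 12, 44, 12]
-     [44, 12, 32]
swap  [44, 32, 12]
swap  [44, 12, 32]
12    [44, 12, 32, 12]
rot   [44, 32, 12, 12]
over  [44, 32, 12, 12, 12]
swap  [44, 32, 12, 12, 12]
mod   [44, 32, 12, 0]
rot   [44, 12, 0, 32]
rot   [44, 0, 32, 12]
drop  [44, 0, 32]
drop  [44, 0]
9     [44, 0, 9]
swap  [44, 9, 0]
drop  [44, 9]
-     [35]
-3    [35, -3]
*     [-105]

0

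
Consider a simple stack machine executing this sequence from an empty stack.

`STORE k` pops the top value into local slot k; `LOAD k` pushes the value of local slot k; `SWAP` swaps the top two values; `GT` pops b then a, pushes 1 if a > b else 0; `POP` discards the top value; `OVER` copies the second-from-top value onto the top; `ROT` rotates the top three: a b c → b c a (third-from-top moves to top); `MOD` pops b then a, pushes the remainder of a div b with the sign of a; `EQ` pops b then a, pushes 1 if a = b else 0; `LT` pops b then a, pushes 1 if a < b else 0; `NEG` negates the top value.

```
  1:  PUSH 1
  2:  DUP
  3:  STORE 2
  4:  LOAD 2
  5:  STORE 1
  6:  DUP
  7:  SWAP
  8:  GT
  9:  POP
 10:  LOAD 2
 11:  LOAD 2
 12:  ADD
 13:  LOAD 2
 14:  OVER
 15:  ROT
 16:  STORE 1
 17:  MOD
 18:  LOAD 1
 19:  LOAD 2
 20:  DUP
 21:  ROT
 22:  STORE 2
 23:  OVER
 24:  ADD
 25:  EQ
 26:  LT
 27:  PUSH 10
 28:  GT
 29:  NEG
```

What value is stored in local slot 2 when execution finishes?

2

PUSH 1   [1]
DUP      [1, 1]
STORE 2  [1]
LOAD 2   [1, 1]
STORE 1  [1]
DUP      [1, 1]
SWAP     [1, 1]
GT       [0]
POP      []
LOAD 2   [1]
LOAD 2   [1, 1]
ADD      [2]
LOAD 2   [2, 1]
OVER     [2, 1, 2]
ROT      [1, 2, 2]
STORE 1  [1, 2]
MOD      [1]
LOAD 1   [1, 2]
LOAD 2   [1, 2, 1]
DUP      [1, 2, 1, 1]
ROT      [1, 1, 1, 2]
STORE 2  [1, 1, 1]
OVER     [1, 1, 1, 1]
ADD      [1, 1, 2]
EQ       [1, 0]
LT       [0]
PUSH 10  [0, 10]
GT       [0]
NEG      [0]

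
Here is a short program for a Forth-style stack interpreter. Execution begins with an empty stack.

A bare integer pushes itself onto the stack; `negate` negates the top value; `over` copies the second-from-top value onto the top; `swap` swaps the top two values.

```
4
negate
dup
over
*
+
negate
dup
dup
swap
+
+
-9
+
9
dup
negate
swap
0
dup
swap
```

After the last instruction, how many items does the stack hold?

5

4       4
negate  -4
dup     -4 -4
over    -4 -4 -4
*       -4 16
+       12
negate  -12
dup     -12 -12
dup     -12 -12 -12
swap    -12 -12 -12
+       -12 -24
+       -36
-9      -36 -9
+       -45
9       -45 9
dup     -45 9 9
negate  -45 9 -9
swap    -45 -9 9
0       -45 -9 9 0
dup     -45 -9 9 0 0
swap    -45 -9 9 0 0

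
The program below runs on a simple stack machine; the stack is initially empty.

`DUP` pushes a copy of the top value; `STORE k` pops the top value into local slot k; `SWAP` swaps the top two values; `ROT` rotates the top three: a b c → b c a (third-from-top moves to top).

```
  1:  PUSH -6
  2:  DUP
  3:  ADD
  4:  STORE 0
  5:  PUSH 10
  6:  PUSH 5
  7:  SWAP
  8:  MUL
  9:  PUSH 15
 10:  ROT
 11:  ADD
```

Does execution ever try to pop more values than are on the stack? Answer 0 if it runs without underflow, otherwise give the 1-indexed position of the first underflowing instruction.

10

PUSH -6  [-6]
DUP      [-6, -6]
ADD      [-12]
STORE 0  []
PUSH 10  [10]
PUSH 5   [10, 5]
SWAP     [5, 10]
MUL      [50]
PUSH 15  [50, 15]
ROT  — needs 3 operands, stack has 2 → underflow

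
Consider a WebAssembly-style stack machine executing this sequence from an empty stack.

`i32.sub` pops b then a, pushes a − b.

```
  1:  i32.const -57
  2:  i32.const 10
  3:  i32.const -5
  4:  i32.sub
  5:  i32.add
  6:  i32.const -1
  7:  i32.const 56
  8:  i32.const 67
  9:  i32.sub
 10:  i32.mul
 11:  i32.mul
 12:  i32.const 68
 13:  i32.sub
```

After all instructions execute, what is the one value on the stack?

i32.const -57 -> [-57]
i32.const 10  -> [-57, 10]
i32.const -5  -> [-57, 10, -5]
i32.sub       -> [-57, 15]
i32.add       -> [-42]
i32.const -1  -> [-42, -1]
i32.const 56  -> [-42, -1, 56]
i32.const 67  -> [-42, -1, 56, 67]
i32.sub       -> [-42, -1, -11]
i32.mul       -> [-42, 11]
i32.mul       -> [-462]
i32.const 68  -> [-462, 68]
i32.sub       -> [-530]

-530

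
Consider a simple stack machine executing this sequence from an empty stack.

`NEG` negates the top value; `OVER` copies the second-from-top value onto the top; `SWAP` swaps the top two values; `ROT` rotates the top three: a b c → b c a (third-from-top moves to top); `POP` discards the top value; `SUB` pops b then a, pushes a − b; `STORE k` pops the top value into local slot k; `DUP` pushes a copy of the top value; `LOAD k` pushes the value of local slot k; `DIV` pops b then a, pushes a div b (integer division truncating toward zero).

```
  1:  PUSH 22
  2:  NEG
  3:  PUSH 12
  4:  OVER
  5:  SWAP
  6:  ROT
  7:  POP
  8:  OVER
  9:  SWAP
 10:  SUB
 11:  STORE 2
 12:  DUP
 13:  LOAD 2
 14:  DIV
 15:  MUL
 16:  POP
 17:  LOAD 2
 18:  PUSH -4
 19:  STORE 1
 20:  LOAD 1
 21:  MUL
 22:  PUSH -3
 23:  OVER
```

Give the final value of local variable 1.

PUSH 22  [22]
NEG      [-22]
PUSH 12  [-22, 12]
OVER     [-22, 12, -22]
SWAP     [-22, -22, 12]
ROT      [-22, 12, -22]
POP      [-22, 12]
OVER     [-22, 12, -22]
SWAP     [-22, -22, 12]
SUB      [-22, -34]
STORE 2  [-22]
DUP      [-22, -22]
LOAD 2   [-22, -22, -34]
DIV      [-22, 0]
MUL      [0]
POP      []
LOAD 2   [-34]
PUSH -4  [-34, -4]
STORE 1  [-34]
LOAD 1   [-34, -4]
MUL      [136]
PUSH -3  [136, -3]
OVER     [136, -3, 136]

-4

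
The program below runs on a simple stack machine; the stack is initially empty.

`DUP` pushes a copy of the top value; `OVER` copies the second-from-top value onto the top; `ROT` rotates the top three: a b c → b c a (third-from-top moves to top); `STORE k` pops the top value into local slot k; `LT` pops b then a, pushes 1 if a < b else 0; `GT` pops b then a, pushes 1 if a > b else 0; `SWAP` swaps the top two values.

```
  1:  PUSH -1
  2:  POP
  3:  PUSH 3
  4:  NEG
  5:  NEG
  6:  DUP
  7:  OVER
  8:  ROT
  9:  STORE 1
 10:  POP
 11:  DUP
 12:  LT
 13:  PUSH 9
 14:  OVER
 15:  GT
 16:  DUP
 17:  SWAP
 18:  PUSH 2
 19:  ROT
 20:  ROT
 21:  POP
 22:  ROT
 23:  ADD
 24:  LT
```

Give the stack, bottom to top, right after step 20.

[0, 2, 1, 1]

PUSH -1  -1
POP      (empty)
PUSH 3   3
NEG      -3
NEG      3
DUP      3 3
OVER     3 3 3
ROT      3 3 3
STORE 1  3 3
POP      3
DUP      3 3
LT       0
PUSH 9   0 9
OVER     0 9 0
GT       0 1
DUP      0 1 1
SWAP     0 1 1
PUSH 2   0 1 1 2
ROT      0 1 2 1
ROT      0 2 1 1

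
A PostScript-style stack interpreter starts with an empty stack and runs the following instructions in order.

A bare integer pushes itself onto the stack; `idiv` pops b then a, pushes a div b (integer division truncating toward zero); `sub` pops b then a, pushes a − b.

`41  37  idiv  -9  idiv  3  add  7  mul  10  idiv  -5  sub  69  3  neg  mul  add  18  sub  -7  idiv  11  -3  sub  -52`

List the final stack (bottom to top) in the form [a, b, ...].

41    41
37    41 37
idiv  1
-9    1 -9
idiv  0
3     0 3
add   3
7     3 7
mul   21
10    21 10
idiv  2
-5    2 -5
sub   7
69    7 69
3     7 69 3
neg   7 69 -3
mul   7 -207
add   -200
18    -200 18
sub   -218
-7    -218 -7
idiv  31
11    31 11
-3    31 11 -3
sub   31 14
-52   31 14 -52

[31, 14, -52]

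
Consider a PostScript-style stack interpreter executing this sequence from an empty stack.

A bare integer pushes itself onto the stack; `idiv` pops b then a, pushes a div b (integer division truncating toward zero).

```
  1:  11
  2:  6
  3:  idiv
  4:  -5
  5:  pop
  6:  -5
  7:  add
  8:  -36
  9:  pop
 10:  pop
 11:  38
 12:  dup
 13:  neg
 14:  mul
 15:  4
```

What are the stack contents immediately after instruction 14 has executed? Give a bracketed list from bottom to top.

11    11
6     11 6
idiv  1
-5    1 -5
pop   1
-5    1 -5
add   -4
-36   -4 -36
pop   -4
pop   (empty)
38    38
dup   38 38
neg   38 -38
mul   -1444

[-1444]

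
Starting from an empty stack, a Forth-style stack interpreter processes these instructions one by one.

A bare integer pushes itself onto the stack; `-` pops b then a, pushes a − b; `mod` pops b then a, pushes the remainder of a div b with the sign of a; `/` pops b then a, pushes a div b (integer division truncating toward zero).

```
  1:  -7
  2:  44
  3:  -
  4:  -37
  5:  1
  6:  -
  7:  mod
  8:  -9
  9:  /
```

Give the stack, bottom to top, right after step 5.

-7  : [-7]
44  : [-7, 44]
-   : [-51]
-37 : [-51, -37]
1   : [-51, -37, 1]

[-51, -37, 1]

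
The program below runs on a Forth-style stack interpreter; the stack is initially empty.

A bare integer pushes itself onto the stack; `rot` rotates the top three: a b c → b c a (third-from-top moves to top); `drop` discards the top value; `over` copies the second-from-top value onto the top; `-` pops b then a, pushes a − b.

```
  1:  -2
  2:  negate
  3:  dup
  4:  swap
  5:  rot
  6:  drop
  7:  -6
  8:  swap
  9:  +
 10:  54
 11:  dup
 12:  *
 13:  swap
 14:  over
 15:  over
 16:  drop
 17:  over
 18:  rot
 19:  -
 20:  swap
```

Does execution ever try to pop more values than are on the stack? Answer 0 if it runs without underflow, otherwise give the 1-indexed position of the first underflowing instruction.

5

-2     -> -2
negate -> 2
dup    -> 2 2
swap   -> 2 2
rot  — needs 3 operands, stack has 2 → underflow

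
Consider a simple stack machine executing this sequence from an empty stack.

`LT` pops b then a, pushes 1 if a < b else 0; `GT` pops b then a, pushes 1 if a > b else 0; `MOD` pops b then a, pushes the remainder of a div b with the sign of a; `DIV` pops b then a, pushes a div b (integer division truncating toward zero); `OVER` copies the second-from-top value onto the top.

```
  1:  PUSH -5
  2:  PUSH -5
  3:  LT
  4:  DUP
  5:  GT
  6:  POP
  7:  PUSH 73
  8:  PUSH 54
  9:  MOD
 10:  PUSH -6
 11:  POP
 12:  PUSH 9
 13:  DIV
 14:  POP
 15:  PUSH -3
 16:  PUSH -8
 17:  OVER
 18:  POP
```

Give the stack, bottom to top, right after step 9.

PUSH -5  -5
PUSH -5  -5 -5
LT       0
DUP      0 0
GT       0
POP      (empty)
PUSH 73  73
PUSH 54  73 54
MOD      19

[19]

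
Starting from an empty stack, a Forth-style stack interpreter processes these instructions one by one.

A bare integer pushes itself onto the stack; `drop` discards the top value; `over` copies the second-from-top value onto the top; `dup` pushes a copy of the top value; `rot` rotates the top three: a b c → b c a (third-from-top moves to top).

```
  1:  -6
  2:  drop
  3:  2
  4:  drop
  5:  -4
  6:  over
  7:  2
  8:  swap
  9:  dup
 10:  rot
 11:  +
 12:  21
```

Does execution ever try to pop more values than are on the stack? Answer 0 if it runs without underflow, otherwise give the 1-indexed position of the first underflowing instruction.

-6   : -6
drop : (empty)
2    : 2
drop : (empty)
-4   : -4
over  — needs 2 operands, stack has 1 → underflow

6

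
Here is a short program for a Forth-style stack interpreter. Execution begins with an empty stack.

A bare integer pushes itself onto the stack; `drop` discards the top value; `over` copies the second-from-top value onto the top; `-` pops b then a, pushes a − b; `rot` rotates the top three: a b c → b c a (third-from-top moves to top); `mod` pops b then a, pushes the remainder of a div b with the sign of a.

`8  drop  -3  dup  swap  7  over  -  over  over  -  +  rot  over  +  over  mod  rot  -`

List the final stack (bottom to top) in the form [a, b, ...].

[-3, 3]

8    → [8]
drop → []
-3   → [-3]
dup  → [-3, -3]
swap → [-3, -3]
7    → [-3, -3, 7]
over → [-3, -3, 7, -3]
-    → [-3, -3, 10]
over → [-3, -3, 10, -3]
over → [-3, -3, 10, -3, 10]
-    → [-3, -3, 10, -13]
+    → [-3, -3, -3]
rot  → [-3, -3, -3]
over → [-3, -3, -3, -3]
+    → [-3, -3, -6]
over → [-3, -3, -6, -3]
mod  → [-3, -3, 0]
rot  → [-3, 0, -3]
-    → [-3, 3]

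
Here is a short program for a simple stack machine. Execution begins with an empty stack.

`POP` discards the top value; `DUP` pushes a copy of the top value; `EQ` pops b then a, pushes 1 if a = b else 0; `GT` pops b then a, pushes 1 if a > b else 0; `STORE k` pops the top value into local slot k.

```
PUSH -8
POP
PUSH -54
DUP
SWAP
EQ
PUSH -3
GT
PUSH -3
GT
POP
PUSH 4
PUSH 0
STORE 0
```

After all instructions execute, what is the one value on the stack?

4

PUSH -8   -8
POP       (empty)
PUSH -54  -54
DUP       -54 -54
SWAP      -54 -54
EQ        1
PUSH -3   1 -3
GT        1
PUSH -3   1 -3
GT        1
POP       (empty)
PUSH 4    4
PUSH 0    4 0
STORE 0   4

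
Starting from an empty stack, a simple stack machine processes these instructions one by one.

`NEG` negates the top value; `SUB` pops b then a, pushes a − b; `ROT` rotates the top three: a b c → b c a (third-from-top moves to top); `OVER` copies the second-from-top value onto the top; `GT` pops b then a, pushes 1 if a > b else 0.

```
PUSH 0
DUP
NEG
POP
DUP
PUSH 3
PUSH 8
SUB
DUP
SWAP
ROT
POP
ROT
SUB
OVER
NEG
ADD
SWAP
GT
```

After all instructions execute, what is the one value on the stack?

PUSH 0  [0]
DUP     [0, 0]
NEG     [0, 0]
POP     [0]
DUP     [0, 0]
PUSH 3  [0, 0, 3]
PUSH 8  [0, 0, 3, 8]
SUB     [0, 0, -5]
DUP     [0, 0, -5, -5]
SWAP    [0, 0, -5, -5]
ROT     [0, -5, -5, 0]
POP     [0, -5, -5]
ROT     [-5, -5, 0]
SUB     [-5, -5]
OVER    [-5, -5, -5]
NEG     [-5, -5, 5]
ADD     [-5, 0]
SWAP    [0, -5]
GT      [1]

1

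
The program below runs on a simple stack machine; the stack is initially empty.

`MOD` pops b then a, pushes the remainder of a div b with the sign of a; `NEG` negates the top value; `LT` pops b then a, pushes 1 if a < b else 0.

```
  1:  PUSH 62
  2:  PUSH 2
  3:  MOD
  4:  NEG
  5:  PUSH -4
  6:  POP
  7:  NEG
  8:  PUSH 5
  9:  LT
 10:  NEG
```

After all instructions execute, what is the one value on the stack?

-1

PUSH 62 → [62]
PUSH 2  → [62, 2]
MOD     → [0]
NEG     → [0]
PUSH -4 → [0, -4]
POP     → [0]
NEG     → [0]
PUSH 5  → [0, 5]
LT      → [1]
NEG     → [-1]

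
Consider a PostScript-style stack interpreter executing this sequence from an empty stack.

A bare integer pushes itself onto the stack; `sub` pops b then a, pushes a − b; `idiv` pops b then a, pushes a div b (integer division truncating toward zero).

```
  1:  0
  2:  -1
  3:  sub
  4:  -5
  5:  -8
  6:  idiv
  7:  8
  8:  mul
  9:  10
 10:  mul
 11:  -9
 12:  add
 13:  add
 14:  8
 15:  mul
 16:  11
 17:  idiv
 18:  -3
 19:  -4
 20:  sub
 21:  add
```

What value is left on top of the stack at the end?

-4

0    → 0
-1   → 0 -1
sub  → 1
-5   → 1 -5
-8   → 1 -5 -8
idiv → 1 0
8    → 1 0 8
mul  → 1 0
10   → 1 0 10
mul  → 1 0
-9   → 1 0 -9
add  → 1 -9
add  → -8
8    → -8 8
mul  → -64
11   → -64 11
idiv → -5
-3   → -5 -3
-4   → -5 -3 -4
sub  → -5 1
add  → -4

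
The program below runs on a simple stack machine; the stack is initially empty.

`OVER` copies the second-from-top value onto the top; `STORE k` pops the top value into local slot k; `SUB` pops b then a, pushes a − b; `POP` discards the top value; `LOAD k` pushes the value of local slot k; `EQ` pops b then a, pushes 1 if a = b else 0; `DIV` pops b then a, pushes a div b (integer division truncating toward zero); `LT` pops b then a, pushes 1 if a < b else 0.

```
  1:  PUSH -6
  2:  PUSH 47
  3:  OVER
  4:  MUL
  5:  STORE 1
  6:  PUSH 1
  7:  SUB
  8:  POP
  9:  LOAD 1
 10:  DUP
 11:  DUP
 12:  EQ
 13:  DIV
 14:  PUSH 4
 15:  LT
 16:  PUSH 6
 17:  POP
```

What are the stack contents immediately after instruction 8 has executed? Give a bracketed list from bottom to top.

PUSH -6 -> [-6]
PUSH 47 -> [-6, 47]
OVER    -> [-6, 47, -6]
MUL     -> [-6, -282]
STORE 1 -> [-6]
PUSH 1  -> [-6, 1]
SUB     -> [-7]
POP     -> []

[]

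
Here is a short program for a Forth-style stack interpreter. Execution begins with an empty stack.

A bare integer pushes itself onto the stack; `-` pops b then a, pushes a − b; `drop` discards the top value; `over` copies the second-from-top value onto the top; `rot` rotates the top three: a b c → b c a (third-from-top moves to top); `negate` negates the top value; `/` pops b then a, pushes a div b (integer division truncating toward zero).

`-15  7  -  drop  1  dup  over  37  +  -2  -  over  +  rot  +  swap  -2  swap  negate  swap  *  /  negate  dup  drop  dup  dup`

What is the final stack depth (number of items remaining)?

3

-15     [-15]
7       [-15, 7]
-       [-22]
drop    []
1       [1]
dup     [1, 1]
over    [1, 1, 1]
37      [1, 1, 1, 37]
+       [1, 1, 38]
-2      [1, 1, 38, -2]
-       [1, 1, 40]
over    [1, 1, 40, 1]
+       [1, 1, 41]
rot     [1, 41, 1]
+       [1, 42]
swap    [42, 1]
-2      [42, 1, -2]
swap    [42, -2, 1]
negate  [42, -2, -1]
swap    [42, -1, -2]
*       [42, 2]
/       [21]
negate  [-21]
dup     [-21, -21]
drop    [-21]
dup     [-21, -21]
dup     [-21, -21, -21]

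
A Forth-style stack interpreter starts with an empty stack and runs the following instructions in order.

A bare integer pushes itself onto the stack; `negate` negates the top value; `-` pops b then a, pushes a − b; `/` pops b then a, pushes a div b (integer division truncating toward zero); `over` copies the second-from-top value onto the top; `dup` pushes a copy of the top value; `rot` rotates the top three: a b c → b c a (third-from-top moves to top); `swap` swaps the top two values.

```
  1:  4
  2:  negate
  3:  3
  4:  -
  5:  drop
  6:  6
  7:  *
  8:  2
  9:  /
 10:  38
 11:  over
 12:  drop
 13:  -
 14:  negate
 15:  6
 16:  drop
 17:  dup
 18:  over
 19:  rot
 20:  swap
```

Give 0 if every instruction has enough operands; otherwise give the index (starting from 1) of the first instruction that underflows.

7

4      → [4]
negate → [-4]
3      → [-4, 3]
-      → [-7]
drop   → []
6      → [6]
*  — needs 2 operands, stack has 1 → underflow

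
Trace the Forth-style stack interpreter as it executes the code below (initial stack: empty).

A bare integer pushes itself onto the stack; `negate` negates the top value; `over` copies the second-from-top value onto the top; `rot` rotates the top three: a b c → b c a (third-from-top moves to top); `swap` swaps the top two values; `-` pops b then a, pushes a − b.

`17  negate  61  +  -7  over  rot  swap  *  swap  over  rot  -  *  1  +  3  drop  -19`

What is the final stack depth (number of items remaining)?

2

17     : 17
negate : -17
61     : -17 61
+      : 44
-7     : 44 -7
over   : 44 -7 44
rot    : -7 44 44
swap   : -7 44 44
*      : -7 1936
swap   : 1936 -7
over   : 1936 -7 1936
rot    : -7 1936 1936
-      : -7 0
*      : 0
1      : 0 1
+      : 1
3      : 1 3
drop   : 1
-19    : 1 -19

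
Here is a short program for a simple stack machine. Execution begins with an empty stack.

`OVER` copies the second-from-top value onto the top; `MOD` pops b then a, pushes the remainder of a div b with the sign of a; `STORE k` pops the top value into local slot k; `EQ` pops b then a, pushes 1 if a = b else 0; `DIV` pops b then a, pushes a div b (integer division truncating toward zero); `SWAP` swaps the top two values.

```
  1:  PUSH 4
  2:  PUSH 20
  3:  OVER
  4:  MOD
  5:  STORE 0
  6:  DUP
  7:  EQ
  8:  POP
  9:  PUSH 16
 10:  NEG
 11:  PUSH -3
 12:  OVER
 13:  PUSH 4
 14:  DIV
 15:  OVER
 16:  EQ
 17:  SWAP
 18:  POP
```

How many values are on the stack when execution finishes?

PUSH 4   [4]
PUSH 20  [4, 20]
OVER     [4, 20, 4]
MOD      [4, 0]
STORE 0  [4]
DUP      [4, 4]
EQ       [1]
POP      []
PUSH 16  [16]
NEG      [-16]
PUSH -3  [-16, -3]
OVER     [-16, -3, -16]
PUSH 4   [-16, -3, -16, 4]
DIV      [-16, -3, -4]
OVER     [-16, -3, -4, -3]
EQ       [-16, -3, 0]
SWAP     [-16, 0, -3]
POP      [-16, 0]

2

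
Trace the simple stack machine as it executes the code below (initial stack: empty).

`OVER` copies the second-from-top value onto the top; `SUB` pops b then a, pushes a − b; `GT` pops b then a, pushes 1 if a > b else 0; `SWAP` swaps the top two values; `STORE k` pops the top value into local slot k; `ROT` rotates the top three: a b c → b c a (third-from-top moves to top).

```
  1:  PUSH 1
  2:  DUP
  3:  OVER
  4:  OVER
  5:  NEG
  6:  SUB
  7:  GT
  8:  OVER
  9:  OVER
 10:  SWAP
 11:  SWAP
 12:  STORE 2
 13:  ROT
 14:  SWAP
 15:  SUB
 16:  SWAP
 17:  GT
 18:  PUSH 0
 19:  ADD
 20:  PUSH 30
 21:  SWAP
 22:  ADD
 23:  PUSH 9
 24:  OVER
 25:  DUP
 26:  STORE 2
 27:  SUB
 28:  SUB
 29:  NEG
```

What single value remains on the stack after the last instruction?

-51

PUSH 1  : [1]
DUP     : [1, 1]
OVER    : [1, 1, 1]
OVER    : [1, 1, 1, 1]
NEG     : [1, 1, 1, -1]
SUB     : [1, 1, 2]
GT      : [1, 0]
OVER    : [1, 0, 1]
OVER    : [1, 0, 1, 0]
SWAP    : [1, 0, 0, 1]
SWAP    : [1, 0, 1, 0]
STORE 2 : [1, 0, 1]
ROT     : [0, 1, 1]
SWAP    : [0, 1, 1]
SUB     : [0, 0]
SWAP    : [0, 0]
GT      : [0]
PUSH 0  : [0, 0]
ADD     : [0]
PUSH 30 : [0, 30]
SWAP    : [30, 0]
ADD     : [30]
PUSH 9  : [30, 9]
OVER    : [30, 9, 30]
DUP     : [30, 9, 30, 30]
STORE 2 : [30, 9, 30]
SUB     : [30, -21]
SUB     : [51]
NEG     : [-51]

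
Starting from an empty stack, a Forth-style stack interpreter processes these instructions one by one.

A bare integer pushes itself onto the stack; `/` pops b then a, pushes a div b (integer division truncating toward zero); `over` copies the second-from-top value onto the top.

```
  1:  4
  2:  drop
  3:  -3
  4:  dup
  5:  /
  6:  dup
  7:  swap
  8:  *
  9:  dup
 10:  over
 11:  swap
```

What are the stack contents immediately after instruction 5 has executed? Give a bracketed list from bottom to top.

[1]

4     4
drop  (empty)
-3    -3
dup   -3 -3
/     1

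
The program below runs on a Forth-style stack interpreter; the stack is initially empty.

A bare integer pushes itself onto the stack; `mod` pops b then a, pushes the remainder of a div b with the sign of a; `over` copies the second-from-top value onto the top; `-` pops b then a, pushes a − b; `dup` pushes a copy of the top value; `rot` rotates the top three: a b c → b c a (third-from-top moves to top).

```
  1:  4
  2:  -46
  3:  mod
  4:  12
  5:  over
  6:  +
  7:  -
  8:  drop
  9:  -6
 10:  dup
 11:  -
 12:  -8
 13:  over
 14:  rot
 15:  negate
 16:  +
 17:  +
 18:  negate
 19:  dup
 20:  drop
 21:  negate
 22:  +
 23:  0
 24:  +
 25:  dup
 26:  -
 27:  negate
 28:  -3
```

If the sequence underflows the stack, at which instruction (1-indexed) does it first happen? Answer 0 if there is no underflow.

4      → [4]
-46    → [4, -46]
mod    → [4]
12     → [4, 12]
over   → [4, 12, 4]
+      → [4, 16]
-      → [-12]
drop   → []
-6     → [-6]
dup    → [-6, -6]
-      → [0]
-8     → [0, -8]
over   → [0, -8, 0]
rot    → [-8, 0, 0]
negate → [-8, 0, 0]
+      → [-8, 0]
+      → [-8]
negate → [8]
dup    → [8, 8]
drop   → [8]
negate → [-8]
+  — needs 2 operands, stack has 1 → underflow

22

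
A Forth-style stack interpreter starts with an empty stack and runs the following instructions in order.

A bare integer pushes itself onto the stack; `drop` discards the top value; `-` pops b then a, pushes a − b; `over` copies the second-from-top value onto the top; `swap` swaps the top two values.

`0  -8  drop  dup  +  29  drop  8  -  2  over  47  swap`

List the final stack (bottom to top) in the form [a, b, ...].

0    -> 0
-8   -> 0 -8
drop -> 0
dup  -> 0 0
+    -> 0
29   -> 0 29
drop -> 0
8    -> 0 8
-    -> -8
2    -> -8 2
over -> -8 2 -8
47   -> -8 2 -8 47
swap -> -8 2 47 -8

[-8, 2, 47, -8]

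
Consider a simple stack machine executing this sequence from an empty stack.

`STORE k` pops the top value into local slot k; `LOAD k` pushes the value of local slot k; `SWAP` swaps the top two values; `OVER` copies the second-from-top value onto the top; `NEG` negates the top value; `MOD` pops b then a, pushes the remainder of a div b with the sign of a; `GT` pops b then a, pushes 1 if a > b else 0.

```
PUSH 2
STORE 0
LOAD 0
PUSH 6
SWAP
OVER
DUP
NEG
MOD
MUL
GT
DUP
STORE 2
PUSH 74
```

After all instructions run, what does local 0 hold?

PUSH 2  → 2
STORE 0 → (empty)
LOAD 0  → 2
PUSH 6  → 2 6
SWAP    → 6 2
OVER    → 6 2 6
DUP     → 6 2 6 6
NEG     → 6 2 6 -6
MOD     → 6 2 0
MUL     → 6 0
GT      → 1
DUP     → 1 1
STORE 2 → 1
PUSH 74 → 1 74

2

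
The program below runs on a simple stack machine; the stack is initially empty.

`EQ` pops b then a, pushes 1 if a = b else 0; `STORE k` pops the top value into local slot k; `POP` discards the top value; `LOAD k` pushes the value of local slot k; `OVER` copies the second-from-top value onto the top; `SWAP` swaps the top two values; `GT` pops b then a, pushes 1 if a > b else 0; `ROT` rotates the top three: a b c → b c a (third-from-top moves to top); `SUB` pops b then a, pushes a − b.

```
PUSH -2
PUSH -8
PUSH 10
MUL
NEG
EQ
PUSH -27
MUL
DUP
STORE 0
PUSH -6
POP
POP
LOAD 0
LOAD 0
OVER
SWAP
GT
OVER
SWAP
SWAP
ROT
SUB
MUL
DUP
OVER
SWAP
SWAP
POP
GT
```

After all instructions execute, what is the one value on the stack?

PUSH -2  -> [-2]
PUSH -8  -> [-2, -8]
PUSH 10  -> [-2, -8, 10]
MUL      -> [-2, -80]
NEG      -> [-2, 80]
EQ       -> [0]
PUSH -27 -> [0, -27]
MUL      -> [0]
DUP      -> [0, 0]
STORE 0  -> [0]
PUSH -6  -> [0, -6]
POP      -> [0]
POP      -> []
LOAD 0   -> [0]
LOAD 0   -> [0, 0]
OVER     -> [0, 0, 0]
SWAP     -> [0, 0, 0]
GT       -> [0, 0]
OVER     -> [0, 0, 0]
SWAP     -> [0, 0, 0]
SWAP     -> [0, 0, 0]
ROT      -> [0, 0, 0]
SUB      -> [0, 0]
MUL      -> [0]
DUP      -> [0, 0]
OVER     -> [0, 0, 0]
SWAP     -> [0, 0, 0]
SWAP     -> [0, 0, 0]
POP      -> [0, 0]
GT       -> [0]

0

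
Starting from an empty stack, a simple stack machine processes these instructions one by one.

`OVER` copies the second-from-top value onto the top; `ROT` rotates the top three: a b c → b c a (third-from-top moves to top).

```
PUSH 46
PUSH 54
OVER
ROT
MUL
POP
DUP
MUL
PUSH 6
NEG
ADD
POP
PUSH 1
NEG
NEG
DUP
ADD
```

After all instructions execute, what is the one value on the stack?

PUSH 46 → [46]
PUSH 54 → [46, 54]
OVER    → [46, 54, 46]
ROT     → [54, 46, 46]
MUL     → [54, 2116]
POP     → [54]
DUP     → [54, 54]
MUL     → [2916]
PUSH 6  → [2916, 6]
NEG     → [2916, -6]
ADD     → [2910]
POP     → []
PUSH 1  → [1]
NEG     → [-1]
NEG     → [1]
DUP     → [1, 1]
ADD     → [2]

2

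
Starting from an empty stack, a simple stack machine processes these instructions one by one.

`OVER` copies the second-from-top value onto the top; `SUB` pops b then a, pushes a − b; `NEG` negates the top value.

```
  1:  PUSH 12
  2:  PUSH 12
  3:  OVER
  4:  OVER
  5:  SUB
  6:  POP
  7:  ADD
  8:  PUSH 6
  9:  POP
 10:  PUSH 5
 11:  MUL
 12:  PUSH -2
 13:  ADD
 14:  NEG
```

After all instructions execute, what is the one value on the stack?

PUSH 12 : 12
PUSH 12 : 12 12
OVER    : 12 12 12
OVER    : 12 12 12 12
SUB     : 12 12 0
POP     : 12 12
ADD     : 24
PUSH 6  : 24 6
POP     : 24
PUSH 5  : 24 5
MUL     : 120
PUSH -2 : 120 -2
ADD     : 118
NEG     : -118

-118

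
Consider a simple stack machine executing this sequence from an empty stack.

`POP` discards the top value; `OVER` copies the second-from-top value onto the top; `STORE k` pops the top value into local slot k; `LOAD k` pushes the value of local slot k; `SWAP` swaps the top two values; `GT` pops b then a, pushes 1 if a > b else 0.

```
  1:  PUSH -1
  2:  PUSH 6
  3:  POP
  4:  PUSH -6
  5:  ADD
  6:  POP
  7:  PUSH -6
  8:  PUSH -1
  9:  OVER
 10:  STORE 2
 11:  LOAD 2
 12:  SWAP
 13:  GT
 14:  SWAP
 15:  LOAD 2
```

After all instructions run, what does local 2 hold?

PUSH -1  -1
PUSH 6   -1 6
POP      -1
PUSH -6  -1 -6
ADD      -7
POP      (empty)
PUSH -6  -6
PUSH -1  -6 -1
OVER     -6 -1 -6
STORE 2  -6 -1
LOAD 2   -6 -1 -6
SWAP     -6 -6 -1
GT       -6 0
SWAP     0 -6
LOAD 2   0 -6 -6

-6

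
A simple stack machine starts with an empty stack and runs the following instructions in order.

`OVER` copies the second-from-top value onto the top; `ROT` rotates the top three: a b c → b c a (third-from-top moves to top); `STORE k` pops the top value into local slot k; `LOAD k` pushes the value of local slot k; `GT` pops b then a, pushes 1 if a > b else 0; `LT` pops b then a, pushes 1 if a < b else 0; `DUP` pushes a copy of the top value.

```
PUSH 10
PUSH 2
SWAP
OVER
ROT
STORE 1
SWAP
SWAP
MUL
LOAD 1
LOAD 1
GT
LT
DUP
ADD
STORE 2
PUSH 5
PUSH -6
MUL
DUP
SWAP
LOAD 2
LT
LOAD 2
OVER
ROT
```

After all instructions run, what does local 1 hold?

2

PUSH 10 → 10
PUSH 2  → 10 2
SWAP    → 2 10
OVER    → 2 10 2
ROT     → 10 2 2
STORE 1 → 10 2
SWAP    → 2 10
SWAP    → 10 2
MUL     → 20
LOAD 1  → 20 2
LOAD 1  → 20 2 2
GT      → 20 0
LT      → 0
DUP     → 0 0
ADD     → 0
STORE 2 → (empty)
PUSH 5  → 5
PUSH -6 → 5 -6
MUL     → -30
DUP     → -30 -30
SWAP    → -30 -30
LOAD 2  → -30 -30 0
LT      → -30 1
LOAD 2  → -30 1 0
OVER    → -30 1 0 1
ROT     → -30 0 1 1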